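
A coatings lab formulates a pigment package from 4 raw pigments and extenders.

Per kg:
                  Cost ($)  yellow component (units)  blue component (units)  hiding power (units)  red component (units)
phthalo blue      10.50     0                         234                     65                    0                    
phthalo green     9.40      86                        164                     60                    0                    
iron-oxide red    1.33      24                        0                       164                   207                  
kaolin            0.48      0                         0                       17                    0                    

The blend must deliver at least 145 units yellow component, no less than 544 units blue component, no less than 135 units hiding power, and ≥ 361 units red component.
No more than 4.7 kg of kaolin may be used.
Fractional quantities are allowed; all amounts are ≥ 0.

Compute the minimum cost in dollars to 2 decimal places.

This is a linear program. Let x1 = kg of phthalo blue, x2 = kg of phthalo green, x3 = kg of iron-oxide red, x4 = kg of kaolin.
Minimize 10.5x1 + 9.4x2 + 1.33x3 + 0.48x4 with:
  86x2 + 24x3 ≥ 145   (yellow component)
  234x1 + 164x2 ≥ 544   (blue component)
  65x1 + 60x2 + 164x3 + 17x4 ≥ 135   (hiding power)
  207x3 ≥ 361   (red component)
  x4 ≤ 4.7
  x1, x2, x3, x4 ≥ 0.
The optimal basis is {phthalo blue, phthalo green, iron-oxide red}; kaolin drops out. The yellow component, blue component, red component requirements are met with equality.
Solving gives x1 = 1.4842, x2 = 1.1994, x3 = 1.744.
Cost = 10.5·1.4842 + 9.4·1.1994 + 1.33·1.744 = 29.1780.

$29.18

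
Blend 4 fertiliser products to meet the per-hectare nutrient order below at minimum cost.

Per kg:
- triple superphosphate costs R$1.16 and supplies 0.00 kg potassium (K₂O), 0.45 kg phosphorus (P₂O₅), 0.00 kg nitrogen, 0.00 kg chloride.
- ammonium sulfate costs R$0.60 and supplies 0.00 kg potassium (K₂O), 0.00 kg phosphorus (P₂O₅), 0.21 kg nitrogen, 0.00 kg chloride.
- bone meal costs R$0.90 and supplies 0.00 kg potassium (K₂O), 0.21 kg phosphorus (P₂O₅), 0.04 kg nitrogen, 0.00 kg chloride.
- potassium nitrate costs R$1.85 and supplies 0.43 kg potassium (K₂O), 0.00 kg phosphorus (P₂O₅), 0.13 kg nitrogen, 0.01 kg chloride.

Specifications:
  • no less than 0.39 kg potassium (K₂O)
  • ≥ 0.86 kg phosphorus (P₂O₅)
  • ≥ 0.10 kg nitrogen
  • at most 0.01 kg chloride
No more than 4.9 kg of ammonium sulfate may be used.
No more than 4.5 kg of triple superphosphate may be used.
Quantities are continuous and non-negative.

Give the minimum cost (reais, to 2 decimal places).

Let x1 = kg of triple superphosphate, x2 = kg of ammonium sulfate, x3 = kg of bone meal, x4 = kg of potassium nitrate.
Minimize 1.16x1 + 0.6x2 + 0.9x3 + 1.85x4 with:
  0.43x4 ≥ 0.39   (potassium (K₂O))
  0.45x1 + 0.21x3 ≥ 0.86   (phosphorus (P₂O₅))
  0.21x2 + 0.04x3 + 0.13x4 ≥ 0.1   (nitrogen)
  0.01x4 ≤ 0.01   (chloride)
  x2 ≤ 4.9
  x1 ≤ 4.5
  x1, x2, x3, x4 ≥ 0.
The cheapest feasible vertex uses only triple superphosphate, potassium nitrate; ammonium sulfate, bone meal are not used. There the potassium (K₂O) and phosphorus (P₂O₅) constraints are tight.
Solving gives x1 = 1.911, x4 = 0.907.
Total cost: 1.16·1.911 + 1.85·0.907 = 3.8947.

R$3.89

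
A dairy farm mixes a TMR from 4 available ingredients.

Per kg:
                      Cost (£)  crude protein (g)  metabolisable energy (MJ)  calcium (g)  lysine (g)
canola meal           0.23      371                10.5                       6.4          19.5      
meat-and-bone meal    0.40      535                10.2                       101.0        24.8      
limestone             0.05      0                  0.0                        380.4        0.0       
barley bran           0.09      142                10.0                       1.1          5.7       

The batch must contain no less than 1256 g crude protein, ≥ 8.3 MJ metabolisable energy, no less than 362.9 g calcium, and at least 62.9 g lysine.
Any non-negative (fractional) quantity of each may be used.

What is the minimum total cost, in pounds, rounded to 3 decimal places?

Treat it as an LP. Let x1 = kg of canola meal, x2 = kg of meat-and-bone meal, x3 = kg of limestone, x4 = kg of barley bran.
Minimize 0.23x1 + 0.4x2 + 0.05x3 + 0.09x4 s.t.:
  371x1 + 535x2 + 142x4 ≥ 1256   (crude protein)
  10.5x1 + 10.2x2 + 10x4 ≥ 8.3   (metabolisable energy)
  6.4x1 + 101x2 + 380.4x3 + 1.1x4 ≥ 362.9   (calcium)
  19.5x1 + 24.8x2 + 5.7x4 ≥ 62.9   (lysine)
  x1, x2, x3, x4 ≥ 0.
The cheapest feasible vertex uses only canola meal, limestone; meat-and-bone meal, barley bran are not used. The crude protein and calcium requirements are met with equality.
So canola meal = 3.38544 kg, limestone = 0.897038 kg.
Total cost: 0.23·3.38544 + 0.05·0.897038 = 0.823503.

£0.824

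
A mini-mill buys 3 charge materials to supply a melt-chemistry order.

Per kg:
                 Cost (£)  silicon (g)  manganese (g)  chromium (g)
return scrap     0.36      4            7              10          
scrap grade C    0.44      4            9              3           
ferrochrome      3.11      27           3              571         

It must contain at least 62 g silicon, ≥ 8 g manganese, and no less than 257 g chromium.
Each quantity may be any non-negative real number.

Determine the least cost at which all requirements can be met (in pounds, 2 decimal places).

£5.72

This is a linear program. Let x1 = kg of return scrap, x2 = kg of scrap grade C, x3 = kg of ferrochrome.
Minimize 0.36x1 + 0.44x2 + 3.11x3 subject to:
  4x1 + 4x2 + 27x3 ≥ 62   (silicon)
  7x1 + 9x2 + 3x3 ≥ 8   (manganese)
  10x1 + 3x2 + 571x3 ≥ 257   (chromium)
  x1, x2, x3 ≥ 0.
The minimum-cost mix takes nothing from scrap grade C — only return scrap, ferrochrome. The silicon and chromium requirements are met with equality.
So return scrap = 14.13 kg, ferrochrome = 0.2026 kg.
Objective = 0.36·14.13 + 3.11·0.2026 = 5.7169.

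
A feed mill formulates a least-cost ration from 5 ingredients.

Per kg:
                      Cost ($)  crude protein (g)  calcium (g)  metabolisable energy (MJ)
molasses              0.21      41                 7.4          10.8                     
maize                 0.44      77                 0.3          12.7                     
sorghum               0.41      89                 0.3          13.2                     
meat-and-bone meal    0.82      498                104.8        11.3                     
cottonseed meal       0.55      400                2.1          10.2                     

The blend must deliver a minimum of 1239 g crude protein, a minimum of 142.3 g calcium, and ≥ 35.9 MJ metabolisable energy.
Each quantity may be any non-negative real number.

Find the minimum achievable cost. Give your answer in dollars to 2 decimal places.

Set it up as a linear program. Let x1 = kg of molasses, x2 = kg of maize, x3 = kg of sorghum, x4 = kg of meat-and-bone meal, x5 = kg of cottonseed meal.
min 0.21x1 + 0.44x2 + 0.41x3 + 0.82x4 + 0.55x5 s.t.:
  41x1 + 77x2 + 89x3 + 498x4 + 400x5 ≥ 1239   (crude protein)
  7.4x1 + 0.3x2 + 0.3x3 + 104.8x4 + 2.1x5 ≥ 142.3   (calcium)
  10.8x1 + 12.7x2 + 13.2x3 + 11.3x4 + 10.2x5 ≥ 35.9   (metabolisable energy)
  x1, x2, x3, x4, x5 ≥ 0.
The cheapest feasible vertex uses only molasses, meat-and-bone meal, cottonseed meal; maize, sorghum are not used. Binding constraints: crude protein, calcium, metabolisable energy.
Optimal quantities: molasses = 0.6257 kg, meat-and-bone meal = 1.285 kg, cottonseed meal = 1.434 kg.
Hence cost = 0.21·0.6257 + 0.82·1.285 + 0.55·1.434 = $1.9738.

$1.97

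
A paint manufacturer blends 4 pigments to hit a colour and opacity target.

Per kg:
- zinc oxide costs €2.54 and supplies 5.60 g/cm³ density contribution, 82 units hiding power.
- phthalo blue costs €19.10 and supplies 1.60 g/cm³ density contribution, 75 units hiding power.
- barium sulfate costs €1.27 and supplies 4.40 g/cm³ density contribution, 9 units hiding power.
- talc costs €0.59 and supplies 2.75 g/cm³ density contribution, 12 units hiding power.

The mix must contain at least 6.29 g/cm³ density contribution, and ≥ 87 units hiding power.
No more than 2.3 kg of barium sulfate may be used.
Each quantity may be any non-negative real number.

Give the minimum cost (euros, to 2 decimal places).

Let x1 = kg of zinc oxide, x2 = kg of phthalo blue, x3 = kg of barium sulfate, x4 = kg of talc.
min 2.54x1 + 19.1x2 + 1.27x3 + 0.59x4 with:
  5.6x1 + 1.6x2 + 4.4x3 + 2.75x4 ≥ 6.29   (density contribution)
  82x1 + 75x2 + 9x3 + 12x4 ≥ 87   (hiding power)
  x3 ≤ 2.3
  x1, x2, x3, x4 ≥ 0.
The minimum-cost mix takes nothing from phthalo blue, barium sulfate — only zinc oxide, talc. There the density contribution and hiding power constraints are tight.
So zinc oxide = 1.0346 kg, talc = 0.18054 kg.
Cost = 2.54·1.0346 + 0.59·0.18054 = 2.7344.

€2.73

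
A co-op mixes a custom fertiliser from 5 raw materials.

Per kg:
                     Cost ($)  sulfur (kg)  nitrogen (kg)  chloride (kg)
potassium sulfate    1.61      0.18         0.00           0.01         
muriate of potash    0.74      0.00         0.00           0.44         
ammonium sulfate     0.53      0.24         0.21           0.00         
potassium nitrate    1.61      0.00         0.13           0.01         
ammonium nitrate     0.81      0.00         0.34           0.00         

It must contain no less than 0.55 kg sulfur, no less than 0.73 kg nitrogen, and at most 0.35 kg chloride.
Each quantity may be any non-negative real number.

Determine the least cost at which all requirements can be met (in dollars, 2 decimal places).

$1.81

Let x1 = kg of potassium sulfate, x2 = kg of muriate of potash, x3 = kg of ammonium sulfate, x4 = kg of potassium nitrate, x5 = kg of ammonium nitrate.
min 1.61x1 + 0.74x2 + 0.53x3 + 1.61x4 + 0.81x5 s.t.:
  0.18x1 + 0.24x3 ≥ 0.55   (sulfur)
  0.21x3 + 0.13x4 + 0.34x5 ≥ 0.73   (nitrogen)
  0.01x1 + 0.44x2 + 0.01x4 ≤ 0.35   (chloride)
  x1, x2, x3, x4, x5 ≥ 0.
At the optimum only ammonium sulfate, ammonium nitrate are positive (potassium sulfate, muriate of potash, potassium nitrate = 0). There the sulfur and nitrogen constraints are tight.
So ammonium sulfate = 2.292 kg, ammonium nitrate = 0.7316 kg.
Objective = 0.53·2.292 + 0.81·0.7316 = 1.8074.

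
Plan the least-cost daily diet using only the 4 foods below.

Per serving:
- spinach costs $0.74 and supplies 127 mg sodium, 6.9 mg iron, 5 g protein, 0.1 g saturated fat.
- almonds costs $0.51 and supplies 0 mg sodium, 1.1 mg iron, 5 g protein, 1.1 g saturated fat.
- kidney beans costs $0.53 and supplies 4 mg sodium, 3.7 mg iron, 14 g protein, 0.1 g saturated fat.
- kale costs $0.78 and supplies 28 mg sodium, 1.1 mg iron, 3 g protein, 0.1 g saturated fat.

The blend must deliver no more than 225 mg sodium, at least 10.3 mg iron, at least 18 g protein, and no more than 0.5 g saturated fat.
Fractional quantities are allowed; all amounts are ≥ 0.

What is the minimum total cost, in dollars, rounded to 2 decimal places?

$1.23

Set it up as a linear program. Let x1 = servings of spinach, x2 = servings of almonds, x3 = servings of kidney beans, x4 = servings of kale.
min 0.74x1 + 0.51x2 + 0.53x3 + 0.78x4 subject to:
  127x1 + 4x3 + 28x4 ≤ 225   (sodium)
  6.9x1 + 1.1x2 + 3.7x3 + 1.1x4 ≥ 10.3   (iron)
  5x1 + 5x2 + 14x3 + 3x4 ≥ 18   (protein)
  0.1x1 + 1.1x2 + 0.1x3 + 0.1x4 ≤ 0.5   (saturated fat)
  x1, x2, x3, x4 ≥ 0.
The minimum-cost mix takes nothing from almonds, kale — only spinach, kidney beans. There the iron and protein constraints are tight.
Solving gives x1 = 0.9936, x3 = 0.9309.
Objective = 0.74·0.9936 + 0.53·0.9309 = 1.2286.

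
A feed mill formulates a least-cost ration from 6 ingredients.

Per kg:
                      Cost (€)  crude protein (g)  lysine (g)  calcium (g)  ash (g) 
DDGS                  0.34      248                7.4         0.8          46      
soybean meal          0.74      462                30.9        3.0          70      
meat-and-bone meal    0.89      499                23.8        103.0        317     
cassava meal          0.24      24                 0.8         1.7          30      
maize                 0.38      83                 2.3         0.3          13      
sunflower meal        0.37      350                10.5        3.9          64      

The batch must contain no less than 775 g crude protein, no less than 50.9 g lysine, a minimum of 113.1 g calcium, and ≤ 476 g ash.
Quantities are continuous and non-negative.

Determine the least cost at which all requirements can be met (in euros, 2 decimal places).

€1.56

Treat it as an LP. Let x1 = kg of DDGS, x2 = kg of soybean meal, x3 = kg of meat-and-bone meal, x4 = kg of cassava meal, x5 = kg of maize, x6 = kg of sunflower meal.
min 0.34x1 + 0.74x2 + 0.89x3 + 0.24x4 + 0.38x5 + 0.37x6 s.t.:
  248x1 + 462x2 + 499x3 + 24x4 + 83x5 + 350x6 ≥ 775   (crude protein)
  7.4x1 + 30.9x2 + 23.8x3 + 0.8x4 + 2.3x5 + 10.5x6 ≥ 50.9   (lysine)
  0.8x1 + 3x2 + 103x3 + 1.7x4 + 0.3x5 + 3.9x6 ≥ 113.1   (calcium)
  46x1 + 70x2 + 317x3 + 30x4 + 13x5 + 64x6 ≤ 476   (ash)
  x1, x2, x3, x4, x5, x6 ≥ 0.
The cheapest feasible vertex uses only soybean meal, meat-and-bone meal; DDGS, cassava meal, maize, sunflower meal are not used. Binding constraints: lysine and calcium.
Solving gives x2 = 0.8199, x3 = 1.074.
Objective = 0.74·0.8199 + 0.89·1.074 = 1.5626.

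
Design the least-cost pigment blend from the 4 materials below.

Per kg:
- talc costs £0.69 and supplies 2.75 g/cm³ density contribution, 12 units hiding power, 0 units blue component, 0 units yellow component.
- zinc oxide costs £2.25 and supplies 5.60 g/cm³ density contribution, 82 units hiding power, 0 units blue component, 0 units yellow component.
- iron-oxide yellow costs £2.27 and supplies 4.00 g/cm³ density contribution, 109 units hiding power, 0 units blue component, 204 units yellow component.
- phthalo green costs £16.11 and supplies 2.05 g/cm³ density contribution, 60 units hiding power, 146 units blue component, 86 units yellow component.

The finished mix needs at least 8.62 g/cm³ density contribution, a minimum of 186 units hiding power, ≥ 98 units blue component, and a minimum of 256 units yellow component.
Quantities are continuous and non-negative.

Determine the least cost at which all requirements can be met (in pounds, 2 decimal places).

This is a linear program. Let x1 = kg of talc, x2 = kg of zinc oxide, x3 = kg of iron-oxide yellow, x4 = kg of phthalo green.
Minimize 0.69x1 + 2.25x2 + 2.27x3 + 16.11x4 s.t.:
  2.75x1 + 5.6x2 + 4x3 + 2.05x4 ≥ 8.62   (density contribution)
  12x1 + 82x2 + 109x3 + 60x4 ≥ 186   (hiding power)
  146x4 ≥ 98   (blue component)
  204x3 + 86x4 ≥ 256   (yellow component)
  x1, x2, x3, x4 ≥ 0.
The optimal basis is {talc, iron-oxide yellow, phthalo green}; zinc oxide drops out. Binding constraints: density contribution, hiding power, blue component.
Optimal quantities: talc = 0.821 kg, iron-oxide yellow = 1.247 kg, phthalo green = 0.6712 kg.
Cost = 0.69·0.821 + 2.27·1.247 + 16.11·0.6712 = 14.2102.

£14.21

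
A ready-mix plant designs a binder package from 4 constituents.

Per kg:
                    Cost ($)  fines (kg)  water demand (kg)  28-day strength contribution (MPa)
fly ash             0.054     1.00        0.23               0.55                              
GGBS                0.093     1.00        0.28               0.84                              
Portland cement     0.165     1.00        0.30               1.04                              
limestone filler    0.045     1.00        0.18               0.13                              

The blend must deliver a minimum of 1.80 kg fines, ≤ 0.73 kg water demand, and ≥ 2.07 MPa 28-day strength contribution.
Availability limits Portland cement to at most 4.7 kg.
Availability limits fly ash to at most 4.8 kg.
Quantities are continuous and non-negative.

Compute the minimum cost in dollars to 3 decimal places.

Let x1 = kg of fly ash, x2 = kg of GGBS, x3 = kg of Portland cement, x4 = kg of limestone filler.
Minimize 0.054x1 + 0.093x2 + 0.165x3 + 0.045x4 subject to:
  1x1 + 1x2 + 1x3 + 1x4 ≥ 1.8   (fines)
  0.23x1 + 0.28x2 + 0.3x3 + 0.18x4 ≤ 0.73   (water demand)
  0.55x1 + 0.84x2 + 1.04x3 + 0.13x4 ≥ 2.07   (28-day strength contribution)
  x3 ≤ 4.7
  x1 ≤ 4.8
  x1, x2, x3, x4 ≥ 0.
The optimal basis is {fly ash, GGBS}; Portland cement, limestone filler drop out. The water demand and 28-day strength contribution requirements are met with equality.
Solving gives x1 = 0.8571, x2 = 1.903.
Hence cost = 0.054·0.8571 + 0.093·1.903 = $0.22326.

$0.223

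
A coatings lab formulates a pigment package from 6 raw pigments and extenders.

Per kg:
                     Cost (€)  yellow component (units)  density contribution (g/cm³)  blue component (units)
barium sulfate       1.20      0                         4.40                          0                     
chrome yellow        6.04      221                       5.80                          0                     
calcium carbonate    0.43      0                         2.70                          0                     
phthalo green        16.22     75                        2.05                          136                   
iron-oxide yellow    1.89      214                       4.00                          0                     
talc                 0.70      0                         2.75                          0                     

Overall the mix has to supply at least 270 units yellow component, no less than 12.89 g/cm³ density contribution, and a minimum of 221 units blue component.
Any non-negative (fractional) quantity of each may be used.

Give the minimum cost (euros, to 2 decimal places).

€28.75

Let x1 = kg of barium sulfate, x2 = kg of chrome yellow, x3 = kg of calcium carbonate, x4 = kg of phthalo green, x5 = kg of iron-oxide yellow, x6 = kg of talc.
Minimize 1.2x1 + 6.04x2 + 0.43x3 + 16.22x4 + 1.89x5 + 0.7x6 with:
  221x2 + 75x4 + 214x5 ≥ 270   (yellow component)
  4.4x1 + 5.8x2 + 2.7x3 + 2.05x4 + 4x5 + 2.75x6 ≥ 12.89   (density contribution)
  136x4 ≥ 221   (blue component)
  x1, x2, x3, x4, x5, x6 ≥ 0.
The minimum-cost mix takes nothing from barium sulfate, chrome yellow, talc — only calcium carbonate, phthalo green, iron-oxide yellow. There the yellow component, density contribution, blue component constraints are tight.
Optimal quantities: calcium carbonate = 2.515 kg, phthalo green = 1.625 kg, iron-oxide yellow = 0.6922 kg.
Total cost: 0.43·2.515 + 16.22·1.625 + 1.89·0.6922 = 28.7472.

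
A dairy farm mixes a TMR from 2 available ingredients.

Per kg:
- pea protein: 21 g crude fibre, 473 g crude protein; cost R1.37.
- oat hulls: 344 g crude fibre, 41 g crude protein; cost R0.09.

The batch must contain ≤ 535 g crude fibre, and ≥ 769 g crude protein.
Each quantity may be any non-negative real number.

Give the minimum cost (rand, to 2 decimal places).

This is a linear program. Let x1 = kg of pea protein, x2 = kg of oat hulls.
Minimise 1.37x1 + 0.09x2 subject to:
  21x1 + 344x2 ≤ 535   (crude fibre)
  473x1 + 41x2 ≥ 769   (crude protein)
  x1, x2 ≥ 0.
Both inputs are positive at the optimum. The crude fibre and crude protein requirements are met with equality.
So pea protein = 1.499 kg, oat hulls = 1.464 kg.
Total cost: 1.37·1.499 + 0.09·1.464 = 2.1854.

R2.19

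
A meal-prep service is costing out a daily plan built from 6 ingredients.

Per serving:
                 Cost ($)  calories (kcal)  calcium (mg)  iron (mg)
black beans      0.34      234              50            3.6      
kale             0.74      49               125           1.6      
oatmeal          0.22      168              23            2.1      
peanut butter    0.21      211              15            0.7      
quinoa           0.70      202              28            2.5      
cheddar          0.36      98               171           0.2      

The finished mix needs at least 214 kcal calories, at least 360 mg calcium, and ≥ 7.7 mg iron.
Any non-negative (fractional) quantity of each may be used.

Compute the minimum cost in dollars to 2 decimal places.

This is a linear program. Let x1 = servings of black beans, x2 = servings of kale, x3 = servings of oatmeal, x4 = servings of peanut butter, x5 = servings of quinoa, x6 = servings of cheddar.
min 0.34x1 + 0.74x2 + 0.22x3 + 0.21x4 + 0.7x5 + 0.36x6 s.t.:
  234x1 + 49x2 + 168x3 + 211x4 + 202x5 + 98x6 ≥ 214   (calories)
  50x1 + 125x2 + 23x3 + 15x4 + 28x5 + 171x6 ≥ 360   (calcium)
  3.6x1 + 1.6x2 + 2.1x3 + 0.7x4 + 2.5x5 + 0.2x6 ≥ 7.7   (iron)
  x1, x2, x3, x4, x5, x6 ≥ 0.
The cheapest feasible vertex uses only black beans, cheddar; kale, oatmeal, peanut butter, quinoa are not used. There the calcium and iron constraints are tight.
So black beans = 2.055 servings, cheddar = 1.504 servings.
Hence cost = 0.34·2.055 + 0.36·1.504 = $1.2401.

$1.24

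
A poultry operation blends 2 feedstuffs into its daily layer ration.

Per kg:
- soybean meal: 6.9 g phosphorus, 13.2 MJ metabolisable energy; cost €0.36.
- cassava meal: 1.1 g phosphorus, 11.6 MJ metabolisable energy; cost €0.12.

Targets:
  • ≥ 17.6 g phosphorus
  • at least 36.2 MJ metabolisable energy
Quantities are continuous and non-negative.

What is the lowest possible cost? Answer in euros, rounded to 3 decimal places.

€0.935

Set it up as a linear program. Let x1 = kg of soybean meal, x2 = kg of cassava meal.
Minimize 0.36x1 + 0.12x2 s.t.:
  6.9x1 + 1.1x2 ≥ 17.6   (phosphorus)
  13.2x1 + 11.6x2 ≥ 36.2   (metabolisable energy)
  x1, x2 ≥ 0.
Both inputs are positive at the optimum. The phosphorus and metabolisable energy requirements are met with equality.
So soybean meal = 2.508 kg, cassava meal = 0.2665 kg.
Objective = 0.36·2.508 + 0.12·0.2665 = 0.93486.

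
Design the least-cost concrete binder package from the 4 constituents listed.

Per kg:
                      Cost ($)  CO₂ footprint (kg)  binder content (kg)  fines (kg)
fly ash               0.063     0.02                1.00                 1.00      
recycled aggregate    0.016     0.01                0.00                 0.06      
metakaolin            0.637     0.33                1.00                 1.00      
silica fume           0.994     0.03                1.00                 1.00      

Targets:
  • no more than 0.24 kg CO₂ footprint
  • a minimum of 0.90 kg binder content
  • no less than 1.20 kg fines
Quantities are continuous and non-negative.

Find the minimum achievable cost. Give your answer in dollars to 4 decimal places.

Let x1 = kg of fly ash, x2 = kg of recycled aggregate, x3 = kg of metakaolin, x4 = kg of silica fume.
Minimise 0.063x1 + 0.016x2 + 0.637x3 + 0.994x4 s.t.:
  0.02x1 + 0.01x2 + 0.33x3 + 0.03x4 ≤ 0.24   (CO₂ footprint)
  1x1 + 1x3 + 1x4 ≥ 0.9   (binder content)
  1x1 + 0.06x2 + 1x3 + 1x4 ≥ 1.2   (fines)
  x1, x2, x3, x4 ≥ 0.
The cheapest feasible vertex uses only fly ash; recycled aggregate, metakaolin, silica fume are not used. There the fines constraint is tight.
Solving gives x1 = 1.2.
Cost = 0.063·1.2 = 0.075600.

$0.0756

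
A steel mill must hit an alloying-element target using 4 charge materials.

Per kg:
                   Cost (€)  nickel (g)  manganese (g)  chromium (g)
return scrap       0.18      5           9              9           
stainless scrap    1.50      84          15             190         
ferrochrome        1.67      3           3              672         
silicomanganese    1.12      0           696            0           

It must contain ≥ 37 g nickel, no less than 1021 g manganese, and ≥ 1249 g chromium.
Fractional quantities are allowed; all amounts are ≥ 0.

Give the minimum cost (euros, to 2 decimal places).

Let x1 = kg of return scrap, x2 = kg of stainless scrap, x3 = kg of ferrochrome, x4 = kg of silicomanganese.
Minimize 0.18x1 + 1.5x2 + 1.67x3 + 1.12x4 subject to:
  5x1 + 84x2 + 3x3 ≥ 37   (nickel)
  9x1 + 15x2 + 3x3 + 696x4 ≥ 1021   (manganese)
  9x1 + 190x2 + 672x3 ≥ 1249   (chromium)
  x1, x2, x3, x4 ≥ 0.
The optimal basis is {stainless scrap, ferrochrome, silicomanganese}; return scrap drops out. There the nickel, manganese, chromium constraints are tight.
Solving gives x2 = 0.3779, x3 = 1.752, x4 = 1.451.
Objective = 1.5·0.3779 + 1.67·1.752 + 1.12·1.451 = 5.1178.

€5.12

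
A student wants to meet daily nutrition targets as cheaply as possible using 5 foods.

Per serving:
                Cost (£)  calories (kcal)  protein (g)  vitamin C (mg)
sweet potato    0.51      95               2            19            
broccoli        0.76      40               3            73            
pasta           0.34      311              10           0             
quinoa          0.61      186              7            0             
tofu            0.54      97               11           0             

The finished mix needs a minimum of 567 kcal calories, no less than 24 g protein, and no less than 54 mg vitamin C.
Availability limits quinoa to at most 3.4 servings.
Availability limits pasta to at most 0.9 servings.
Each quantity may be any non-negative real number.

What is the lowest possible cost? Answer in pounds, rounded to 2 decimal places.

£1.81

Treat it as an LP. Let x1 = servings of sweet potato, x2 = servings of broccoli, x3 = servings of pasta, x4 = servings of quinoa, x5 = servings of tofu.
min 0.51x1 + 0.76x2 + 0.34x3 + 0.61x4 + 0.54x5 s.t.:
  95x1 + 40x2 + 311x3 + 186x4 + 97x5 ≥ 567   (calories)
  2x1 + 3x2 + 10x3 + 7x4 + 11x5 ≥ 24   (protein)
  19x1 + 73x2 ≥ 54   (vitamin C)
  x4 ≤ 3.4
  x3 ≤ 0.9
  x1, x2, x3, x4, x5 ≥ 0.
The optimal basis is {broccoli, pasta, quinoa, tofu}; sweet potato drops out. There the calories, protein, vitamin C, the pasta cap constraints are tight.
So broccoli = 0.7397 servings, pasta = 0.9 servings, quinoa = 1.165 servings, tofu = 0.4204 servings.
Objective = 0.76·0.7397 + 0.34·0.9 + 0.61·1.165 + 0.54·0.4204 = 1.8058.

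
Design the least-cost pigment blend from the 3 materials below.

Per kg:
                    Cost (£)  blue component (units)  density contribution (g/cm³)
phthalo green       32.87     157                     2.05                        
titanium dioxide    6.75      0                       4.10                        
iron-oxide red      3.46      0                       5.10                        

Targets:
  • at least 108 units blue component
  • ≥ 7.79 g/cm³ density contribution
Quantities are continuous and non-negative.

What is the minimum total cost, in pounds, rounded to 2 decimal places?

£26.94

This is a linear program. Let x1 = kg of phthalo green, x2 = kg of titanium dioxide, x3 = kg of iron-oxide red.
Minimise 32.87x1 + 6.75x2 + 3.46x3 with:
  157x1 ≥ 108   (blue component)
  2.05x1 + 4.1x2 + 5.1x3 ≥ 7.79   (density contribution)
  x1, x2, x3 ≥ 0.
At the optimum only phthalo green, iron-oxide red are positive (titanium dioxide = 0). The blue component and density contribution requirements are met with equality.
So phthalo green = 0.6879 kg, iron-oxide red = 1.251 kg.
Hence cost = 32.87·0.6879 + 3.46·1.251 = £26.9397.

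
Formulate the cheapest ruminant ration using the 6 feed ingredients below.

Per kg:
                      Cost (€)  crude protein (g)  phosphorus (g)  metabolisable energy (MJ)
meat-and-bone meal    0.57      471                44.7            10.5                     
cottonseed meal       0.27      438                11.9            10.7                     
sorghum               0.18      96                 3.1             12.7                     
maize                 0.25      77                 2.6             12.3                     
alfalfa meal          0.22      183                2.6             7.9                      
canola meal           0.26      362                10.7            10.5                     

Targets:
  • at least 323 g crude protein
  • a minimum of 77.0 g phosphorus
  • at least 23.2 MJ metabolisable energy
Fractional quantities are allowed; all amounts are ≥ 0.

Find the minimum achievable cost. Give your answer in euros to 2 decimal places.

€1.04

Set it up as a linear program. Let x1 = kg of meat-and-bone meal, x2 = kg of cottonseed meal, x3 = kg of sorghum, x4 = kg of maize, x5 = kg of alfalfa meal, x6 = kg of canola meal.
Minimize 0.57x1 + 0.27x2 + 0.18x3 + 0.25x4 + 0.22x5 + 0.26x6 subject to:
  471x1 + 438x2 + 96x3 + 77x4 + 183x5 + 362x6 ≥ 323   (crude protein)
  44.7x1 + 11.9x2 + 3.1x3 + 2.6x4 + 2.6x5 + 10.7x6 ≥ 77   (phosphorus)
  10.5x1 + 10.7x2 + 12.7x3 + 12.3x4 + 7.9x5 + 10.5x6 ≥ 23.2   (metabolisable energy)
  x1, x2, x3, x4, x5, x6 ≥ 0.
The optimal basis is {meat-and-bone meal, sorghum}; cottonseed meal, maize, alfalfa meal, canola meal drop out. There the phosphorus and metabolisable energy constraints are tight.
Solving gives x1 = 1.693, x3 = 0.4271.
Total cost: 0.57·1.693 + 0.18·0.4271 = 1.0419.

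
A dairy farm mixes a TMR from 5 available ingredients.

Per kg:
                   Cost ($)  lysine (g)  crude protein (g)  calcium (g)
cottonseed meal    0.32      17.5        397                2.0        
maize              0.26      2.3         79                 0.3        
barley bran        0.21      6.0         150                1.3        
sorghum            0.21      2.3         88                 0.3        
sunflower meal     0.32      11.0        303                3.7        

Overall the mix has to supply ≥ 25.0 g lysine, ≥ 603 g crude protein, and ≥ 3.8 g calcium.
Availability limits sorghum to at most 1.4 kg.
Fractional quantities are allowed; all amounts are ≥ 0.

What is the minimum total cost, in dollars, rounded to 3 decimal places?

$0.513

Let x1 = kg of cottonseed meal, x2 = kg of maize, x3 = kg of barley bran, x4 = kg of sorghum, x5 = kg of sunflower meal.
min 0.32x1 + 0.26x2 + 0.21x3 + 0.21x4 + 0.32x5 with:
  17.5x1 + 2.3x2 + 6x3 + 2.3x4 + 11x5 ≥ 25   (lysine)
  397x1 + 79x2 + 150x3 + 88x4 + 303x5 ≥ 603   (crude protein)
  2x1 + 0.3x2 + 1.3x3 + 0.3x4 + 3.7x5 ≥ 3.8   (calcium)
  x4 ≤ 1.4
  x1, x2, x3, x4, x5 ≥ 0.
At the optimum only cottonseed meal, sunflower meal are positive (maize, barley bran, sorghum = 0). The crude protein and calcium requirements are met with equality.
That vertex is x1 = 1.251, x5 = 0.3507.
Objective = 0.32·1.251 + 0.32·0.3507 = 0.51254.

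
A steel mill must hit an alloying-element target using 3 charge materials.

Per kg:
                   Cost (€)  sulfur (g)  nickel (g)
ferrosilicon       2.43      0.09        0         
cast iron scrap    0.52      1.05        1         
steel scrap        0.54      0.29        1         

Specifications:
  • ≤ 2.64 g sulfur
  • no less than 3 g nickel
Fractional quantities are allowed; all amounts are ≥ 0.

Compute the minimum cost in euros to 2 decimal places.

This is a linear program. Let x1 = kg of ferrosilicon, x2 = kg of cast iron scrap, x3 = kg of steel scrap.
Minimise 2.43x1 + 0.52x2 + 0.54x3 with:
  0.09x1 + 1.05x2 + 0.29x3 ≤ 2.64   (sulfur)
  1x2 + 1x3 ≥ 3   (nickel)
  x1, x2, x3 ≥ 0.
At the optimum only cast iron scrap, steel scrap are positive (ferrosilicon = 0). There the sulfur and nickel constraints are tight.
Optimal quantities: cast iron scrap = 2.329 kg, steel scrap = 0.6711 kg.
Total cost: 0.52·2.329 + 0.54·0.6711 = 1.5735.

€1.57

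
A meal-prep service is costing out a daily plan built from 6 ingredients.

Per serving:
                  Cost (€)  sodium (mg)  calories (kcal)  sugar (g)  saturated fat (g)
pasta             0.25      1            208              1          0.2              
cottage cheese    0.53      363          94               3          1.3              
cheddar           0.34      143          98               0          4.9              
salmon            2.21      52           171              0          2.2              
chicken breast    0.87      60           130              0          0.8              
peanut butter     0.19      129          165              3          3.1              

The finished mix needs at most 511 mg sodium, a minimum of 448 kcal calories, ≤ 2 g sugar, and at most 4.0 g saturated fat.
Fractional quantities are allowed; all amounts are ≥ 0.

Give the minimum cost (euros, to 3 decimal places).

Let x1 = servings of pasta, x2 = servings of cottage cheese, x3 = servings of cheddar, x4 = servings of salmon, x5 = servings of chicken breast, x6 = servings of peanut butter.
min 0.25x1 + 0.53x2 + 0.34x3 + 2.21x4 + 0.87x5 + 0.19x6 with:
  1x1 + 363x2 + 143x3 + 52x4 + 60x5 + 129x6 ≤ 511   (sodium)
  208x1 + 94x2 + 98x3 + 171x4 + 130x5 + 165x6 ≥ 448   (calories)
  1x1 + 3x2 + 3x6 ≤ 2   (sugar)
  0.2x1 + 1.3x2 + 4.9x3 + 2.2x4 + 0.8x5 + 3.1x6 ≤ 4   (saturated fat)
  x1, x2, x3, x4, x5, x6 ≥ 0.
The minimum-cost mix takes nothing from cottage cheese, salmon, chicken breast, peanut butter — only pasta, cheddar. Binding constraints: calories and sugar.
Solving gives x1 = 2, x3 = 0.3265.
Objective = 0.25·2 + 0.34·0.3265 = 0.61101.

€0.611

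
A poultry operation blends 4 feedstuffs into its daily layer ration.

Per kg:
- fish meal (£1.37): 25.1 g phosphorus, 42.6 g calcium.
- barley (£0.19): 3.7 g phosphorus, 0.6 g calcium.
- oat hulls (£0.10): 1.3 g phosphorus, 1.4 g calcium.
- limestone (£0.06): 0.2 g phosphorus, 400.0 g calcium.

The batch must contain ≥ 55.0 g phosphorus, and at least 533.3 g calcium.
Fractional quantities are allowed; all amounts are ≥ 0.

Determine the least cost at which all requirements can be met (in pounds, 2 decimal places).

This is a linear program. Let x1 = kg of fish meal, x2 = kg of barley, x3 = kg of oat hulls, x4 = kg of limestone.
Minimise 1.37x1 + 0.19x2 + 0.1x3 + 0.06x4 with:
  25.1x1 + 3.7x2 + 1.3x3 + 0.2x4 ≥ 55   (phosphorus)
  42.6x1 + 0.6x2 + 1.4x3 + 400x4 ≥ 533.3   (calcium)
  x1, x2, x3, x4 ≥ 0.
The minimum-cost mix takes nothing from fish meal, oat hulls — only barley, limestone. The phosphorus and calcium requirements are met with equality.
So barley = 14.79 kg, limestone = 1.311 kg.
Cost = 0.19·14.79 + 0.06·1.311 = 2.8888.

£2.89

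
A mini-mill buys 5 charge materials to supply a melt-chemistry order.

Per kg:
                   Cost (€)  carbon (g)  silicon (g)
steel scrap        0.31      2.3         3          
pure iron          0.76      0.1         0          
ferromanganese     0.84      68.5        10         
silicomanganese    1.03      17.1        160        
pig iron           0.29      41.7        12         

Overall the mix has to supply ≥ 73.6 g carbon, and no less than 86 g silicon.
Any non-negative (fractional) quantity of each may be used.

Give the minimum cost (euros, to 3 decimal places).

This is a linear program. Let x1 = kg of steel scrap, x2 = kg of pure iron, x3 = kg of ferromanganese, x4 = kg of silicomanganese, x5 = kg of pig iron.
min 0.31x1 + 0.76x2 + 0.84x3 + 1.03x4 + 0.29x5 s.t.:
  2.3x1 + 0.1x2 + 68.5x3 + 17.1x4 + 41.7x5 ≥ 73.6   (carbon)
  3x1 + 10x3 + 160x4 + 12x5 ≥ 86   (silicon)
  x1, x2, x3, x4, x5 ≥ 0.
The optimal basis is {silicomanganese, pig iron}; steel scrap, pure iron, ferromanganese drop out. The carbon and silicon requirements are met with equality.
That vertex is x4 = 0.418, x5 = 1.594.
Objective = 1.03·0.418 + 0.29·1.594 = 0.89280.

€0.893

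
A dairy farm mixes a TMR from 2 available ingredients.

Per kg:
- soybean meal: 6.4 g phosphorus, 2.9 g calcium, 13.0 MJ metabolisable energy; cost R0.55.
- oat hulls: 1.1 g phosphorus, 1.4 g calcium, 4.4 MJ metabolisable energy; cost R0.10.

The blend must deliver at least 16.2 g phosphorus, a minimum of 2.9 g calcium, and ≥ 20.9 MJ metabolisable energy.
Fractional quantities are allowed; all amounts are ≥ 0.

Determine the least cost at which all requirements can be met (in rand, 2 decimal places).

R1.39

Let x1 = kg of soybean meal, x2 = kg of oat hulls.
min 0.55x1 + 0.1x2 subject to:
  6.4x1 + 1.1x2 ≥ 16.2   (phosphorus)
  2.9x1 + 1.4x2 ≥ 2.9   (calcium)
  13x1 + 4.4x2 ≥ 20.9   (metabolisable energy)
  x1, x2 ≥ 0.
At the optimum only soybean meal is positive (oat hulls = 0). The phosphorus requirement is met with equality.
Optimal quantities: soybean meal = 2.531 kg.
Cost = 0.55·2.531 = 1.3921.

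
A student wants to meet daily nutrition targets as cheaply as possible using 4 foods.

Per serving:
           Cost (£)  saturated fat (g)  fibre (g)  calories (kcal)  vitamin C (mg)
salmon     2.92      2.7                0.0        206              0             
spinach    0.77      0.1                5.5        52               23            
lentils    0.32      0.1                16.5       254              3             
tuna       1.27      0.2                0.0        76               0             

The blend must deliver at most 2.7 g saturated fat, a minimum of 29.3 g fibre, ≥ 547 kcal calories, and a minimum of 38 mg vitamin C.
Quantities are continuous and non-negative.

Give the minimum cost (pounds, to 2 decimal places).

£1.68

This is a linear program. Let x1 = servings of salmon, x2 = servings of spinach, x3 = servings of lentils, x4 = servings of tuna.
Minimize 2.92x1 + 0.77x2 + 0.32x3 + 1.27x4 with:
  2.7x1 + 0.1x2 + 0.1x3 + 0.2x4 ≤ 2.7   (saturated fat)
  5.5x2 + 16.5x3 ≥ 29.3   (fibre)
  206x1 + 52x2 + 254x3 + 76x4 ≥ 547   (calories)
  23x2 + 3x3 ≥ 38   (vitamin C)
  x1, x2, x3, x4 ≥ 0.
The minimum-cost mix takes nothing from salmon, tuna — only spinach, lentils. The calories and vitamin C requirements are met with equality.
So spinach = 1.409 servings, lentils = 1.865 servings.
Hence cost = 0.77·1.409 + 0.32·1.865 = £1.6817.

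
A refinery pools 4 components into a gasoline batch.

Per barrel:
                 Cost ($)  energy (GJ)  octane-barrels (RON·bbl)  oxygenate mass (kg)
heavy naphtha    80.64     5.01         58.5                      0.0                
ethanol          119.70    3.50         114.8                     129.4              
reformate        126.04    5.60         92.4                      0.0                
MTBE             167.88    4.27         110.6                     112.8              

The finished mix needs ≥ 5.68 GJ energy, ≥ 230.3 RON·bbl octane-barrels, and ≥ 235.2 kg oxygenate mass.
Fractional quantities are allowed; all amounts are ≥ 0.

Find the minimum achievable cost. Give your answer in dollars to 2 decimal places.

Treat it as an LP. Let x1 = barrels of heavy naphtha, x2 = barrels of ethanol, x3 = barrels of reformate, x4 = barrels of MTBE.
Minimize 80.64x1 + 119.7x2 + 126.04x3 + 167.88x4 s.t.:
  5.01x1 + 3.5x2 + 5.6x3 + 4.27x4 ≥ 5.68   (energy)
  58.5x1 + 114.8x2 + 92.4x3 + 110.6x4 ≥ 230.3   (octane-barrels)
  129.4x2 + 112.8x4 ≥ 235.2   (oxygenate mass)
  x1, x2, x3, x4 ≥ 0.
At the optimum only ethanol is positive (heavy naphtha, reformate, MTBE = 0). Binding constraint: octane-barrels.
Optimal quantities: ethanol = 2.0061 barrels.
Objective = 119.7·2.0061 = 240.1302.

$240.13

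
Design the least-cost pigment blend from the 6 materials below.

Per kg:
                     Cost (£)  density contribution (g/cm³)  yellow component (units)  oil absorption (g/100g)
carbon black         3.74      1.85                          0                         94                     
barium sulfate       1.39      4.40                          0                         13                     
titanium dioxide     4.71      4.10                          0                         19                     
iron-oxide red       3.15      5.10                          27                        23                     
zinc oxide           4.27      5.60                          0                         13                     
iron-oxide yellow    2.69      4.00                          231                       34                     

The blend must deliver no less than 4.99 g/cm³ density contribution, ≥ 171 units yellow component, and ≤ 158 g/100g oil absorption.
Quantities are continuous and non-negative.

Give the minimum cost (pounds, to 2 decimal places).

£2.63

This is a linear program. Let x1 = kg of carbon black, x2 = kg of barium sulfate, x3 = kg of titanium dioxide, x4 = kg of iron-oxide red, x5 = kg of zinc oxide, x6 = kg of iron-oxide yellow.
min 3.74x1 + 1.39x2 + 4.71x3 + 3.15x4 + 4.27x5 + 2.69x6 s.t.:
  1.85x1 + 4.4x2 + 4.1x3 + 5.1x4 + 5.6x5 + 4x6 ≥ 4.99   (density contribution)
  27x4 + 231x6 ≥ 171   (yellow component)
  94x1 + 13x2 + 19x3 + 23x4 + 13x5 + 34x6 ≤ 158   (oil absorption)
  x1, x2, x3, x4, x5, x6 ≥ 0.
The cheapest feasible vertex uses only barium sulfate, iron-oxide yellow; carbon black, titanium dioxide, iron-oxide red, zinc oxide are not used. There the density contribution and yellow component constraints are tight.
Solving gives x2 = 0.4611, x6 = 0.7403.
Objective = 1.39·0.4611 + 2.69·0.7403 = 2.6323.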